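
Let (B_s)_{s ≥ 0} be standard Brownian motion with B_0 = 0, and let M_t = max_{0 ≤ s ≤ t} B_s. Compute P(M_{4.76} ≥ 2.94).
P(M_{4.76} ≥ 2.94) = 2·P(B_{4.76} ≥ 2.94) = 2(1 − Φ(2.94/√4.76)) ≈ 0.1778

By the reflection principle for Brownian motion, P(M_t ≥ a) = 2 · P(B_t ≥ a) for a ≥ 0. Since B_t ~ N(0, t), P(B_t ≥ 2.94) = 1 − Φ(2.94/√t) = 1 − Φ(2.94/√4.76) = 1 − Φ(1.3475). So
  P(M_{4.76} ≥ 2.94) = 2(1 − Φ(1.3475)) ≈ 0.1778.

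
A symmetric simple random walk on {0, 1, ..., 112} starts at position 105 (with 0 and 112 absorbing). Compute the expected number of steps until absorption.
E[τ | X_0 = 105] = 735

Let v_k = E[τ | X_0 = k]. Boundary: v_0 = v_112 = 0. Recurrence: v_k = 1 + (v_{k-1} + v_{k+1})/2 for 1 ≤ k ≤ 111. The particular solution to v_k − (v_{k-1} + v_{k+1})/2 = 1 is v_k = −k^2. Adding homogeneous solution A + B k and matching boundaries gives v_k = k (112 − k). Substituting k = 105: v_105 = 105 · 7 = 735.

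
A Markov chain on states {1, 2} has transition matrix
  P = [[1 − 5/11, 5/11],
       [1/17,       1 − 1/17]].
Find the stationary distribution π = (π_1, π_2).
π_1 = 11/96, π_2 = 85/96

Solve πP = π with π_1 + π_2 = 1. From πP = π: π_1 · (1 − 5/11) + π_2 · 1/17 = π_1 ⇒ π_2 · 1/17 = π_1 · 5/11 ⇒ π_2/π_1 = (5/11)/(1/17) = 85/11. Together with π_1 + π_2 = 1:
  π_1 = (1/17)/(5/11 + 1/17) = (1/17)/(96/187) = 11/96,
  π_2 = (5/11)/(5/11 + 1/17) = (5/11)/(96/187) = 85/96.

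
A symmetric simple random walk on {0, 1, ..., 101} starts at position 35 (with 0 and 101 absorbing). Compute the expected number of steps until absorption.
E[τ | X_0 = 35] = 2310

Let v_k = E[τ | X_0 = k]. Boundary: v_0 = v_101 = 0. Recurrence: v_k = 1 + (v_{k-1} + v_{k+1})/2 for 1 ≤ k ≤ 100. The particular solution to v_k − (v_{k-1} + v_{k+1})/2 = 1 is v_k = −k^2. Adding homogeneous solution A + B k and matching boundaries gives v_k = k (101 − k). Substituting k = 35: v_35 = 35 · 66 = 2310.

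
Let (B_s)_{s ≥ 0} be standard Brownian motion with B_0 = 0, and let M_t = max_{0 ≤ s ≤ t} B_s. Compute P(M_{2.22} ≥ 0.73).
P(M_{2.22} ≥ 0.73) = 2·P(B_{2.22} ≥ 0.73) = 2(1 − Φ(0.73/√2.22)) ≈ 0.6242

By the reflection principle for Brownian motion, P(M_t ≥ a) = 2 · P(B_t ≥ a) for a ≥ 0. Since B_t ~ N(0, t), P(B_t ≥ 0.73) = 1 − Φ(0.73/√t) = 1 − Φ(0.73/√2.22) = 1 − Φ(0.4899). So
  P(M_{2.22} ≥ 0.73) = 2(1 − Φ(0.4899)) ≈ 0.6242.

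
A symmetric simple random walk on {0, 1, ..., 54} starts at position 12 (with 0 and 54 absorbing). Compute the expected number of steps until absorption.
E[τ | X_0 = 12] = 504

Let v_k = E[τ | X_0 = k]. Boundary: v_0 = v_54 = 0. Recurrence: v_k = 1 + (v_{k-1} + v_{k+1})/2 for 1 ≤ k ≤ 53. The particular solution to v_k − (v_{k-1} + v_{k+1})/2 = 1 is v_k = −k^2. Adding homogeneous solution A + B k and matching boundaries gives v_k = k (54 − k). Substituting k = 12: v_12 = 12 · 42 = 504.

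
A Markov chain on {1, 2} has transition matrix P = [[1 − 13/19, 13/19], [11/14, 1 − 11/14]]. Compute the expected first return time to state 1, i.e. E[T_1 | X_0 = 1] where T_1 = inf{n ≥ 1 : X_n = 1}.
E[T_1 | X_0 = 1] = 1/π_1 = 391/209

For an irreducible recurrent Markov chain with stationary distribution π, E[T_i | X_0 = i] = 1/π_i (Kac's formula). Here π_1 = (11/14)/(13/19 + 11/14) = (11/14)/(391/266) = 209/391, so E[T_1 | X_0 = 1] = 1/π_1 = (13/19 + 11/14)/(11/14) = (391/266)/(11/14) = 391/209.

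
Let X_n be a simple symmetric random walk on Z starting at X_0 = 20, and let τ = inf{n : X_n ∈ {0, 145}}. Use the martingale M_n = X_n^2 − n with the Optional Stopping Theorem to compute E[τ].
E[τ] = 2500

M_n = X_n^2 − n is a martingale (since E[X_{n+1}^2 | F_n] = X_n^2 + 1). By OST (τ has finite mean in a bounded region), E[M_τ] = E[M_0] = X_0^2 − 0 = 20^2 = 400. Also E[M_τ] = E[X_τ^2] − E[τ]. The walk exits at 0 or 145, with P(hit 145 first) = 20/145, so E[X_τ^2] = 145^2 · 20/145 + 0 = 2900. Thus E[τ] = E[X_τ^2] − E[M_τ] = 2900 − 400 = 2500 = 20(145 − 20) = 2500.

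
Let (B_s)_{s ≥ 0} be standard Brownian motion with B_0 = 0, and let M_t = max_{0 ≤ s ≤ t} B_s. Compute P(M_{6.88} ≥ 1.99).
P(M_{6.88} ≥ 1.99) = 2·P(B_{6.88} ≥ 1.99) = 2(1 − Φ(1.99/√6.88)) ≈ 0.4480

By the reflection principle for Brownian motion, P(M_t ≥ a) = 2 · P(B_t ≥ a) for a ≥ 0. Since B_t ~ N(0, t), P(B_t ≥ 1.99) = 1 − Φ(1.99/√t) = 1 − Φ(1.99/√6.88) = 1 − Φ(0.7587). So
  P(M_{6.88} ≥ 1.99) = 2(1 − Φ(0.7587)) ≈ 0.4480.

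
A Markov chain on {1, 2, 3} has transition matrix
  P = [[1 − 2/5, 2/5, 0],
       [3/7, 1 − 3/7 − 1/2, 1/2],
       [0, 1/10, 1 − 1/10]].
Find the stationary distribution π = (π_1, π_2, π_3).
π = (5/33, 14/99, 70/99)

This is a birth-death chain on three states, which satisfies detailed balance: π_1 · P_{12} = π_2 · P_{21} and π_2 · P_{23} = π_3 · P_{32}.
From π_1 · 2/5 = π_2 · 3/7: π_2/π_1 = (2/5)/(3/7) = 14/15.
From π_2 · 1/2 = π_3 · 1/10: π_3/π_2 = (1/2)/(1/10) = 5.
Take π_1 proportional to 1; then unnormalized π = (1, 14/15, 14/3). Normalize by dividing by the sum 33/5:
  π = (5/33, 14/99, 70/99).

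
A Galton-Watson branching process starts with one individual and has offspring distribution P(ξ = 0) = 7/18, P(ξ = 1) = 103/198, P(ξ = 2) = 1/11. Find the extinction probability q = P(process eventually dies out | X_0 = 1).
q = 1

Mean offspring μ = 0·7/18 + 1·103/198 + 2·1/11 = 139/198 ≤ 1. For μ ≤ 1 with offspring not concentrated at 1, the Galton-Watson process goes extinct almost surely, so q = 1.
(Algebraic check: The pgf is f(s) = 7/18 + 103/198·s + 1/11·s². The extinction probability q is the smallest fixed point of f in [0, 1]. Setting s = f(s):
  1/11·s² + (103/198 − 1)·s + 7/18 = 0
  1/11·s² − (7/18 + 1/11)·s + 7/18 = 0
which factors as (s − 1)·(1/11·s − 7/18) = 0, giving roots s = 1 and s = (7/18)/(1/11) = 77/18. Since 77/18 ≥ 1, the smallest root in [0, 1] is s = 1.)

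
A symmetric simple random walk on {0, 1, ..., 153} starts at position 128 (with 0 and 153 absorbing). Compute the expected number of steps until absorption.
E[τ | X_0 = 128] = 3200

Let v_k = E[τ | X_0 = k]. Boundary: v_0 = v_153 = 0. Recurrence: v_k = 1 + (v_{k-1} + v_{k+1})/2 for 1 ≤ k ≤ 152. The particular solution to v_k − (v_{k-1} + v_{k+1})/2 = 1 is v_k = −k^2. Adding homogeneous solution A + B k and matching boundaries gives v_k = k (153 − k). Substituting k = 128: v_128 = 128 · 25 = 3200.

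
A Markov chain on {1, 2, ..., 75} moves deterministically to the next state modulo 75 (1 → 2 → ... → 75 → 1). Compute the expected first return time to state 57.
E[T_57 | X_0 = 57] = 75

The chain cycles deterministically, so starting at state 57 it returns in exactly 75 steps. Equivalently, the stationary distribution is uniform π_j = 1/75 for every state j, so by Kac's formula E[T_57] = 1/π_57 = 75.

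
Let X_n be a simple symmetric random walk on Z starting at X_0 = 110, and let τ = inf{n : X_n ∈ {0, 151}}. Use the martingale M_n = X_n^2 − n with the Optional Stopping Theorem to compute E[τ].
E[τ] = 4510

M_n = X_n^2 − n is a martingale (since E[X_{n+1}^2 | F_n] = X_n^2 + 1). By OST (τ has finite mean in a bounded region), E[M_τ] = E[M_0] = X_0^2 − 0 = 110^2 = 12100. Also E[M_τ] = E[X_τ^2] − E[τ]. The walk exits at 0 or 151, with P(hit 151 first) = 110/151, so E[X_τ^2] = 151^2 · 110/151 + 0 = 16610. Thus E[τ] = E[X_τ^2] − E[M_τ] = 16610 − 12100 = 4510 = 110(151 − 110) = 4510.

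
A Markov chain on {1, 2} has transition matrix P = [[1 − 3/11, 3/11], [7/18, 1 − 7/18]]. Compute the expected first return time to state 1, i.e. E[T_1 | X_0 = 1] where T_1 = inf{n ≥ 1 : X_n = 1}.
E[T_1 | X_0 = 1] = 1/π_1 = 131/77

For an irreducible recurrent Markov chain with stationary distribution π, E[T_i | X_0 = i] = 1/π_i (Kac's formula). Here π_1 = (7/18)/(3/11 + 7/18) = (7/18)/(131/198) = 77/131, so E[T_1 | X_0 = 1] = 1/π_1 = (3/11 + 7/18)/(7/18) = (131/198)/(7/18) = 131/77.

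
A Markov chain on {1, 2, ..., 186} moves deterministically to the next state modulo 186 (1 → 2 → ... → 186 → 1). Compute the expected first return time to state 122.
E[T_122 | X_0 = 122] = 186

The chain cycles deterministically, so starting at state 122 it returns in exactly 186 steps. Equivalently, the stationary distribution is uniform π_j = 1/186 for every state j, so by Kac's formula E[T_122] = 1/π_122 = 186.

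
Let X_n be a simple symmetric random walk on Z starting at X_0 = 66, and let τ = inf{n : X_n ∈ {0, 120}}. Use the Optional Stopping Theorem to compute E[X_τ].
E[X_τ] = 66

X_n is a martingale and τ is a bounded-mean stopping time (indeed τ is finite a.s. with bounded expectation since the walk is in a bounded region). By the OST, E[X_τ] = E[X_0] = 66. Equivalently: E[X_τ] = 120 · P(hit 120 first) + 0 · P(hit 0 first) = 120 · (66/120) = 66.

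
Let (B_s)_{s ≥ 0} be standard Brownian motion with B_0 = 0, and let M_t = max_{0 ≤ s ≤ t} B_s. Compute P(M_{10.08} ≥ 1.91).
P(M_{10.08} ≥ 1.91) = 2·P(B_{10.08} ≥ 1.91) = 2(1 − Φ(1.91/√10.08)) ≈ 0.5474

By the reflection principle for Brownian motion, P(M_t ≥ a) = 2 · P(B_t ≥ a) for a ≥ 0. Since B_t ~ N(0, t), P(B_t ≥ 1.91) = 1 − Φ(1.91/√t) = 1 − Φ(1.91/√10.08) = 1 − Φ(0.6016). So
  P(M_{10.08} ≥ 1.91) = 2(1 − Φ(0.6016)) ≈ 0.5474.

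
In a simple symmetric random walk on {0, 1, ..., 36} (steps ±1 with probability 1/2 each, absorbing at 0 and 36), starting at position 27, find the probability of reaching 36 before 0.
P(hit 36 before 0) = 27/36 = 3/4

Let u_k = P(hit 36 before 0 | start at k). Then u_0 = 0, u_36 = 1, and u_k = u_{k-1}/2 + u_{k+1}/2 for 1 ≤ k ≤ 35. This harmonic recurrence is solved by u_k = k/36, giving u_27 = 27/36 = 3/4.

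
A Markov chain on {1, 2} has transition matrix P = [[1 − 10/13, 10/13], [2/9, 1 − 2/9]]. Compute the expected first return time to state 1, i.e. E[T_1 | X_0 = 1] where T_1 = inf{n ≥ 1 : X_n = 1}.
E[T_1 | X_0 = 1] = 1/π_1 = 58/13

For an irreducible recurrent Markov chain with stationary distribution π, E[T_i | X_0 = i] = 1/π_i (Kac's formula). Here π_1 = (2/9)/(10/13 + 2/9) = (2/9)/(116/117) = 13/58, so E[T_1 | X_0 = 1] = 1/π_1 = (10/13 + 2/9)/(2/9) = (116/117)/(2/9) = 58/13.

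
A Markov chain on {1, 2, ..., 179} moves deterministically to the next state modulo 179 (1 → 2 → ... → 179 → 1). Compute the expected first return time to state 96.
E[T_96 | X_0 = 96] = 179

The chain cycles deterministically, so starting at state 96 it returns in exactly 179 steps. Equivalently, the stationary distribution is uniform π_j = 1/179 for every state j, so by Kac's formula E[T_96] = 1/π_96 = 179.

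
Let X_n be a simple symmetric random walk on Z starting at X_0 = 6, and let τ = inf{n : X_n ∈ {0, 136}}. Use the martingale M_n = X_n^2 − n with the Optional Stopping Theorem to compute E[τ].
E[τ] = 780

M_n = X_n^2 − n is a martingale (since E[X_{n+1}^2 | F_n] = X_n^2 + 1). By OST (τ has finite mean in a bounded region), E[M_τ] = E[M_0] = X_0^2 − 0 = 6^2 = 36. Also E[M_τ] = E[X_τ^2] − E[τ]. The walk exits at 0 or 136, with P(hit 136 first) = 6/136, so E[X_τ^2] = 136^2 · 6/136 + 0 = 816. Thus E[τ] = E[X_τ^2] − E[M_τ] = 816 − 36 = 780 = 6(136 − 6) = 780.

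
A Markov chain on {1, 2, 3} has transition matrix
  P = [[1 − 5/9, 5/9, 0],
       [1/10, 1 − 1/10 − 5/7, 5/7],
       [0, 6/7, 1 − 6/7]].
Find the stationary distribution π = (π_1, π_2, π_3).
π = (27/302, 75/151, 125/302)

This is a birth-death chain on three states, which satisfies detailed balance: π_1 · P_{12} = π_2 · P_{21} and π_2 · P_{23} = π_3 · P_{32}.
From π_1 · 5/9 = π_2 · 1/10: π_2/π_1 = (5/9)/(1/10) = 50/9.
From π_2 · 5/7 = π_3 · 6/7: π_3/π_2 = (5/7)/(6/7) = 5/6.
Take π_1 proportional to 1; then unnormalized π = (1, 50/9, 125/27). Normalize by dividing by the sum 302/27:
  π = (27/302, 75/151, 125/302).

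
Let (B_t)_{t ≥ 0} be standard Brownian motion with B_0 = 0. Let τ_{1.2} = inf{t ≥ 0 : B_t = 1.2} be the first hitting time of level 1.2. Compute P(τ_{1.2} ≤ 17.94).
P(τ_{1.2} ≤ 17.94) = 2(1 − Φ(1.2/√17.94)) = 2(1 − Φ(0.2833)) ≈ 0.7769

By the reflection principle for standard BM, P(τ_b ≤ t) = 2 · P(B_t ≥ b). Since B_t ~ N(0, t), P(B_t ≥ 1.2) = 1 − Φ(1.2/√t) = 1 − Φ(1.2/√17.94) = 1 − Φ(0.2833) ≈ 0.38847. Doubling: P(τ_{1.2} ≤ 17.94) ≈ 2 · 0.38847 = 0.77694 ≈ 0.7769.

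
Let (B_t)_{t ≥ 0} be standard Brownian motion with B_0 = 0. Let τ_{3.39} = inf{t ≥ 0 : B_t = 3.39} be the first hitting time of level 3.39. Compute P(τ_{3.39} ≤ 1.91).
P(τ_{3.39} ≤ 1.91) = 2(1 − Φ(3.39/√1.91)) = 2(1 − Φ(2.4529)) ≈ 0.0142

By the reflection principle for standard BM, P(τ_b ≤ t) = 2 · P(B_t ≥ b). Since B_t ~ N(0, t), P(B_t ≥ 3.39) = 1 − Φ(3.39/√t) = 1 − Φ(3.39/√1.91) = 1 − Φ(2.4529) ≈ 0.00709. Doubling: P(τ_{3.39} ≤ 1.91) ≈ 2 · 0.00709 = 0.01418 ≈ 0.0142.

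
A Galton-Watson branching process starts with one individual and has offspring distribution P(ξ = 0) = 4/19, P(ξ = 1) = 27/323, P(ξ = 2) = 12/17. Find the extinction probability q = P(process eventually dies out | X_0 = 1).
q = 17/57

The pgf is f(s) = 4/19 + 27/323·s + 12/17·s². The extinction probability q is the smallest fixed point of f in [0, 1]. Setting s = f(s):
  12/17·s² + (27/323 − 1)·s + 4/19 = 0
  12/17·s² − (4/19 + 12/17)·s + 4/19 = 0
which factors as (s − 1)·(12/17·s − 4/19) = 0, giving roots s = 1 and s = (4/19)/(12/17) = 17/57.
Mean offspring μ = 27/323 + 2·12/17 = 483/323 > 1 (supercritical), so q < 1. The extinction probability is the smaller root: q = (4/19)/(12/17) = 17/57.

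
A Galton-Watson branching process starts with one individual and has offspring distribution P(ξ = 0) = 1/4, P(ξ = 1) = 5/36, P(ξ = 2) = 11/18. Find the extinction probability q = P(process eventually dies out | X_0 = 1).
q = 9/22

The pgf is f(s) = 1/4 + 5/36·s + 11/18·s². The extinction probability q is the smallest fixed point of f in [0, 1]. Setting s = f(s):
  11/18·s² + (5/36 − 1)·s + 1/4 = 0
  11/18·s² − (1/4 + 11/18)·s + 1/4 = 0
which factors as (s − 1)·(11/18·s − 1/4) = 0, giving roots s = 1 and s = (1/4)/(11/18) = 9/22.
Mean offspring μ = 5/36 + 2·11/18 = 49/36 > 1 (supercritical), so q < 1. The extinction probability is the smaller root: q = (1/4)/(11/18) = 9/22.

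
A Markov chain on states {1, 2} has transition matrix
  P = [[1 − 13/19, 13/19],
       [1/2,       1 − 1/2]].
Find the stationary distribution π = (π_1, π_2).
π_1 = 19/45, π_2 = 26/45

Solve πP = π with π_1 + π_2 = 1. From πP = π: π_1 · (1 − 13/19) + π_2 · 1/2 = π_1 ⇒ π_2 · 1/2 = π_1 · 13/19 ⇒ π_2/π_1 = (13/19)/(1/2) = 26/19. Together with π_1 + π_2 = 1:
  π_1 = (1/2)/(13/19 + 1/2) = (1/2)/(45/38) = 19/45,
  π_2 = (13/19)/(13/19 + 1/2) = (13/19)/(45/38) = 26/45.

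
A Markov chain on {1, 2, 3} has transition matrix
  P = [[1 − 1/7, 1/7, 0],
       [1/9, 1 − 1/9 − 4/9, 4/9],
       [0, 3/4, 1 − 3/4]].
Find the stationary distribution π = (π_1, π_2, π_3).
π = (21/64, 27/64, 1/4)

This is a birth-death chain on three states, which satisfies detailed balance: π_1 · P_{12} = π_2 · P_{21} and π_2 · P_{23} = π_3 · P_{32}.
From π_1 · 1/7 = π_2 · 1/9: π_2/π_1 = (1/7)/(1/9) = 9/7.
From π_2 · 4/9 = π_3 · 3/4: π_3/π_2 = (4/9)/(3/4) = 16/27.
Take π_1 proportional to 1; then unnormalized π = (1, 9/7, 16/21). Normalize by dividing by the sum 64/21:
  π = (21/64, 27/64, 1/4).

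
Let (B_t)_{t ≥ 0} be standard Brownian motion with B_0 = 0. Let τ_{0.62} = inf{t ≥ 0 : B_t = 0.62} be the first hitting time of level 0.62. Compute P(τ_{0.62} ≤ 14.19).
P(τ_{0.62} ≤ 14.19) = 2(1 − Φ(0.62/√14.19)) = 2(1 − Φ(0.1646)) ≈ 0.8693

By the reflection principle for standard BM, P(τ_b ≤ t) = 2 · P(B_t ≥ b). Since B_t ~ N(0, t), P(B_t ≥ 0.62) = 1 − Φ(0.62/√t) = 1 − Φ(0.62/√14.19) = 1 − Φ(0.1646) ≈ 0.43463. Doubling: P(τ_{0.62} ≤ 14.19) ≈ 2 · 0.43463 = 0.86926 ≈ 0.8693.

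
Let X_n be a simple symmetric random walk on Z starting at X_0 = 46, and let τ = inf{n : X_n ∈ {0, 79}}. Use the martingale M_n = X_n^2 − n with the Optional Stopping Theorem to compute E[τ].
E[τ] = 1518

M_n = X_n^2 − n is a martingale (since E[X_{n+1}^2 | F_n] = X_n^2 + 1). By OST (τ has finite mean in a bounded region), E[M_τ] = E[M_0] = X_0^2 − 0 = 46^2 = 2116. Also E[M_τ] = E[X_τ^2] − E[τ]. The walk exits at 0 or 79, with P(hit 79 first) = 46/79, so E[X_τ^2] = 79^2 · 46/79 + 0 = 3634. Thus E[τ] = E[X_τ^2] − E[M_τ] = 3634 − 2116 = 1518 = 46(79 − 46) = 1518.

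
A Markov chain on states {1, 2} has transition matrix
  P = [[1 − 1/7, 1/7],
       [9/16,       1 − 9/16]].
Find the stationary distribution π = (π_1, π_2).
π_1 = 63/79, π_2 = 16/79

Solve πP = π with π_1 + π_2 = 1. From πP = π: π_1 · (1 − 1/7) + π_2 · 9/16 = π_1 ⇒ π_2 · 9/16 = π_1 · 1/7 ⇒ π_2/π_1 = (1/7)/(9/16) = 16/63. Together with π_1 + π_2 = 1:
  π_1 = (9/16)/(1/7 + 9/16) = (9/16)/(79/112) = 63/79,
  π_2 = (1/7)/(1/7 + 9/16) = (1/7)/(79/112) = 16/79.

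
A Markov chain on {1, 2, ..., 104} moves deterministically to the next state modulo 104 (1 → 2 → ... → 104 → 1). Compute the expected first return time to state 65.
E[T_65 | X_0 = 65] = 104

The chain cycles deterministically, so starting at state 65 it returns in exactly 104 steps. Equivalently, the stationary distribution is uniform π_j = 1/104 for every state j, so by Kac's formula E[T_65] = 1/π_65 = 104.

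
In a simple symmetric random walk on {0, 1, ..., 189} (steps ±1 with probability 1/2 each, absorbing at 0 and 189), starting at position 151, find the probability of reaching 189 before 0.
P(hit 189 before 0) = 151/189

Let u_k = P(hit 189 before 0 | start at k). Then u_0 = 0, u_189 = 1, and u_k = u_{k-1}/2 + u_{k+1}/2 for 1 ≤ k ≤ 188. This harmonic recurrence is solved by u_k = k/189, giving u_151 = 151/189.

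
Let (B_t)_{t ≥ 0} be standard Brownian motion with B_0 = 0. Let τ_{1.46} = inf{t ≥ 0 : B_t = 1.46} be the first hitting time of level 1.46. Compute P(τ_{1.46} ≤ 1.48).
P(τ_{1.46} ≤ 1.48) = 2(1 − Φ(1.46/√1.48)) = 2(1 − Φ(1.2001)) ≈ 0.2301

By the reflection principle for standard BM, P(τ_b ≤ t) = 2 · P(B_t ≥ b). Since B_t ~ N(0, t), P(B_t ≥ 1.46) = 1 − Φ(1.46/√t) = 1 − Φ(1.46/√1.48) = 1 − Φ(1.2001) ≈ 0.11505. Doubling: P(τ_{1.46} ≤ 1.48) ≈ 2 · 0.11505 = 0.23010 ≈ 0.2301.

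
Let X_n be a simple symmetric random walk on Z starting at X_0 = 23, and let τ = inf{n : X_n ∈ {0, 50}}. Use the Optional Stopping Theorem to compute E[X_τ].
E[X_τ] = 23

X_n is a martingale and τ is a bounded-mean stopping time (indeed τ is finite a.s. with bounded expectation since the walk is in a bounded region). By the OST, E[X_τ] = E[X_0] = 23. Equivalently: E[X_τ] = 50 · P(hit 50 first) + 0 · P(hit 0 first) = 50 · (23/50) = 23.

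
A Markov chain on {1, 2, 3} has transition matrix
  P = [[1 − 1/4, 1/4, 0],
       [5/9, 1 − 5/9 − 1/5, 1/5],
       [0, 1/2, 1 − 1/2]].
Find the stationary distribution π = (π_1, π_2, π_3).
π = (100/163, 45/163, 18/163)

This is a birth-death chain on three states, which satisfies detailed balance: π_1 · P_{12} = π_2 · P_{21} and π_2 · P_{23} = π_3 · P_{32}.
From π_1 · 1/4 = π_2 · 5/9: π_2/π_1 = (1/4)/(5/9) = 9/20.
From π_2 · 1/5 = π_3 · 1/2: π_3/π_2 = (1/5)/(1/2) = 2/5.
Take π_1 proportional to 1; then unnormalized π = (1, 9/20, 9/50). Normalize by dividing by the sum 163/100:
  π = (100/163, 45/163, 18/163).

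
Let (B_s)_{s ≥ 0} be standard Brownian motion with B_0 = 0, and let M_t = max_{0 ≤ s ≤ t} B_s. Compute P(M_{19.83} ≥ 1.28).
P(M_{19.83} ≥ 1.28) = 2·P(B_{19.83} ≥ 1.28) = 2(1 − Φ(1.28/√19.83)) ≈ 0.7738

By the reflection principle for Brownian motion, P(M_t ≥ a) = 2 · P(B_t ≥ a) for a ≥ 0. Since B_t ~ N(0, t), P(B_t ≥ 1.28) = 1 − Φ(1.28/√t) = 1 − Φ(1.28/√19.83) = 1 − Φ(0.2874). So
  P(M_{19.83} ≥ 1.28) = 2(1 − Φ(0.2874)) ≈ 0.7738.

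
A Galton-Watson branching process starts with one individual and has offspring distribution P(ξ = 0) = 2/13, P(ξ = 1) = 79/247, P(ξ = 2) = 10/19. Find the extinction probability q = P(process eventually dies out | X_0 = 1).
q = 19/65

The pgf is f(s) = 2/13 + 79/247·s + 10/19·s². The extinction probability q is the smallest fixed point of f in [0, 1]. Setting s = f(s):
  10/19·s² + (79/247 − 1)·s + 2/13 = 0
  10/19·s² − (2/13 + 10/19)·s + 2/13 = 0
which factors as (s − 1)·(10/19·s − 2/13) = 0, giving roots s = 1 and s = (2/13)/(10/19) = 19/65.
Mean offspring μ = 79/247 + 2·10/19 = 339/247 > 1 (supercritical), so q < 1. The extinction probability is the smaller root: q = (2/13)/(10/19) = 19/65.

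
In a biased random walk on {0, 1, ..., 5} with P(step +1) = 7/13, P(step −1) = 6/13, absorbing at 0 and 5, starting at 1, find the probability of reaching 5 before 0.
P(hit 5 before 0) = (1 − (6/7)^1) / (1 − (6/7)^5) = 2401/9031

Let u_k denote P(reach 5 before 0 | start at k). Boundary: u_0 = 0, u_5 = 1. Recurrence: u_k = 7/13·u_{k+1} + 6/13·u_{k-1} for 1 ≤ k ≤ 4. Try u_k = A + B·r^k with r = q/p = (6/13)/(7/13) = 6/7. Substitution satisfies the recurrence; boundary conditions give:
  u_k = (1 − r^k) / (1 − r^N) = (1 − (6/7)^1) / (1 − (6/7)^5) = 2401/9031.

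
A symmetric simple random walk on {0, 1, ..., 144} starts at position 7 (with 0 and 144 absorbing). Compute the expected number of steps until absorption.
E[τ | X_0 = 7] = 959

Let v_k = E[τ | X_0 = k]. Boundary: v_0 = v_144 = 0. Recurrence: v_k = 1 + (v_{k-1} + v_{k+1})/2 for 1 ≤ k ≤ 143. The particular solution to v_k − (v_{k-1} + v_{k+1})/2 = 1 is v_k = −k^2. Adding homogeneous solution A + B k and matching boundaries gives v_k = k (144 − k). Substituting k = 7: v_7 = 7 · 137 = 959.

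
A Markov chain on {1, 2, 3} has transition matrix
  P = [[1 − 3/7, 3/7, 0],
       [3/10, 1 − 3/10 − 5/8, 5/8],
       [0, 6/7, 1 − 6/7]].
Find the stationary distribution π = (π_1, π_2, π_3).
π = (168/583, 240/583, 175/583)

This is a birth-death chain on three states, which satisfies detailed balance: π_1 · P_{12} = π_2 · P_{21} and π_2 · P_{23} = π_3 · P_{32}.
From π_1 · 3/7 = π_2 · 3/10: π_2/π_1 = (3/7)/(3/10) = 10/7.
From π_2 · 5/8 = π_3 · 6/7: π_3/π_2 = (5/8)/(6/7) = 35/48.
Take π_1 proportional to 1; then unnormalized π = (1, 10/7, 25/24). Normalize by dividing by the sum 583/168:
  π = (168/583, 240/583, 175/583).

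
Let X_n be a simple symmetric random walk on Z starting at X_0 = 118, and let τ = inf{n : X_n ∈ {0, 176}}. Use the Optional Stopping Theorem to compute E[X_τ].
E[X_τ] = 118

X_n is a martingale and τ is a bounded-mean stopping time (indeed τ is finite a.s. with bounded expectation since the walk is in a bounded region). By the OST, E[X_τ] = E[X_0] = 118. Equivalently: E[X_τ] = 176 · P(hit 176 first) + 0 · P(hit 0 first) = 176 · (118/176) = 118.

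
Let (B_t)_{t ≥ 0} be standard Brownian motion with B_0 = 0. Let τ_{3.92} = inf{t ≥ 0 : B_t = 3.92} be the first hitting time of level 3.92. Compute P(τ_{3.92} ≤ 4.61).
P(τ_{3.92} ≤ 4.61) = 2(1 − Φ(3.92/√4.61)) = 2(1 − Φ(1.8257)) ≈ 0.0679

By the reflection principle for standard BM, P(τ_b ≤ t) = 2 · P(B_t ≥ b). Since B_t ~ N(0, t), P(B_t ≥ 3.92) = 1 − Φ(3.92/√t) = 1 − Φ(3.92/√4.61) = 1 − Φ(1.8257) ≈ 0.03395. Doubling: P(τ_{3.92} ≤ 4.61) ≈ 2 · 0.03395 = 0.06790 ≈ 0.0679.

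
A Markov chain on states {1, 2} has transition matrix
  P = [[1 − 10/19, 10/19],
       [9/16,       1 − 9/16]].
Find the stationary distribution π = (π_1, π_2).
π_1 = 171/331, π_2 = 160/331

Solve πP = π with π_1 + π_2 = 1. From πP = π: π_1 · (1 − 10/19) + π_2 · 9/16 = π_1 ⇒ π_2 · 9/16 = π_1 · 10/19 ⇒ π_2/π_1 = (10/19)/(9/16) = 160/171. Together with π_1 + π_2 = 1:
  π_1 = (9/16)/(10/19 + 9/16) = (9/16)/(331/304) = 171/331,
  π_2 = (10/19)/(10/19 + 9/16) = (10/19)/(331/304) = 160/331.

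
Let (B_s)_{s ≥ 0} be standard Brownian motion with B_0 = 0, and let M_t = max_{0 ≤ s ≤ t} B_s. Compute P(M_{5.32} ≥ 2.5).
P(M_{5.32} ≥ 2.5) = 2·P(B_{5.32} ≥ 2.5) = 2(1 − Φ(2.5/√5.32)) ≈ 0.2784

By the reflection principle for Brownian motion, P(M_t ≥ a) = 2 · P(B_t ≥ a) for a ≥ 0. Since B_t ~ N(0, t), P(B_t ≥ 2.5) = 1 − Φ(2.5/√t) = 1 − Φ(2.5/√5.32) = 1 − Φ(1.0839). So
  P(M_{5.32} ≥ 2.5) = 2(1 − Φ(1.0839)) ≈ 0.2784.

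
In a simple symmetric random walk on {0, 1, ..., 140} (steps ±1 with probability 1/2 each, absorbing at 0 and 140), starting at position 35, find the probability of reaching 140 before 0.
P(hit 140 before 0) = 35/140 = 1/4

Let u_k = P(hit 140 before 0 | start at k). Then u_0 = 0, u_140 = 1, and u_k = u_{k-1}/2 + u_{k+1}/2 for 1 ≤ k ≤ 139. This harmonic recurrence is solved by u_k = k/140, giving u_35 = 35/140 = 1/4.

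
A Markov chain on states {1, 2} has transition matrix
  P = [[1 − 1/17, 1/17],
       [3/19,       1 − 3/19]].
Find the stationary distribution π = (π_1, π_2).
π_1 = 51/70, π_2 = 19/70

Solve πP = π with π_1 + π_2 = 1. From πP = π: π_1 · (1 − 1/17) + π_2 · 3/19 = π_1 ⇒ π_2 · 3/19 = π_1 · 1/17 ⇒ π_2/π_1 = (1/17)/(3/19) = 19/51. Together with π_1 + π_2 = 1:
  π_1 = (3/19)/(1/17 + 3/19) = (3/19)/(70/323) = 51/70,
  π_2 = (1/17)/(1/17 + 3/19) = (1/17)/(70/323) = 19/70.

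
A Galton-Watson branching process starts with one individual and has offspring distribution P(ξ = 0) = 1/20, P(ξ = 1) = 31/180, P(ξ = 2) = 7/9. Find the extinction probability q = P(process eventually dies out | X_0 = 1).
q = 9/140

The pgf is f(s) = 1/20 + 31/180·s + 7/9·s². The extinction probability q is the smallest fixed point of f in [0, 1]. Setting s = f(s):
  7/9·s² + (31/180 − 1)·s + 1/20 = 0
  7/9·s² − (1/20 + 7/9)·s + 1/20 = 0
which factors as (s − 1)·(7/9·s − 1/20) = 0, giving roots s = 1 and s = (1/20)/(7/9) = 9/140.
Mean offspring μ = 31/180 + 2·7/9 = 311/180 > 1 (supercritical), so q < 1. The extinction probability is the smaller root: q = (1/20)/(7/9) = 9/140.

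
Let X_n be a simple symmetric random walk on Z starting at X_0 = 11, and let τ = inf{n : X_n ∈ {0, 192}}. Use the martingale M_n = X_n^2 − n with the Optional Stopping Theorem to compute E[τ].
E[τ] = 1991

M_n = X_n^2 − n is a martingale (since E[X_{n+1}^2 | F_n] = X_n^2 + 1). By OST (τ has finite mean in a bounded region), E[M_τ] = E[M_0] = X_0^2 − 0 = 11^2 = 121. Also E[M_τ] = E[X_τ^2] − E[τ]. The walk exits at 0 or 192, with P(hit 192 first) = 11/192, so E[X_τ^2] = 192^2 · 11/192 + 0 = 2112. Thus E[τ] = E[X_τ^2] − E[M_τ] = 2112 − 121 = 1991 = 11(192 − 11) = 1991.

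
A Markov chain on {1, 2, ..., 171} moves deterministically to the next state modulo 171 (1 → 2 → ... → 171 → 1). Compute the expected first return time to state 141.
E[T_141 | X_0 = 141] = 171

The chain cycles deterministically, so starting at state 141 it returns in exactly 171 steps. Equivalently, the stationary distribution is uniform π_j = 1/171 for every state j, so by Kac's formula E[T_141] = 1/π_141 = 171.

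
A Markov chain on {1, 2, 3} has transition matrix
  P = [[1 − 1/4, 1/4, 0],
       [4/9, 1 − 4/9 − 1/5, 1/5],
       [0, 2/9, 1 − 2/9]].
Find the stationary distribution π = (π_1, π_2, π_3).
π = (160/331, 90/331, 81/331)

This is a birth-death chain on three states, which satisfies detailed balance: π_1 · P_{12} = π_2 · P_{21} and π_2 · P_{23} = π_3 · P_{32}.
From π_1 · 1/4 = π_2 · 4/9: π_2/π_1 = (1/4)/(4/9) = 9/16.
From π_2 · 1/5 = π_3 · 2/9: π_3/π_2 = (1/5)/(2/9) = 9/10.
Take π_1 proportional to 1; then unnormalized π = (1, 9/16, 81/160). Normalize by dividing by the sum 331/160:
  π = (160/331, 90/331, 81/331).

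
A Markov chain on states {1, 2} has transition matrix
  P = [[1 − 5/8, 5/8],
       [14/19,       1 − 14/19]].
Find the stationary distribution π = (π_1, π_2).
π_1 = 112/207, π_2 = 95/207

Solve πP = π with π_1 + π_2 = 1. From πP = π: π_1 · (1 − 5/8) + π_2 · 14/19 = π_1 ⇒ π_2 · 14/19 = π_1 · 5/8 ⇒ π_2/π_1 = (5/8)/(14/19) = 95/112. Together with π_1 + π_2 = 1:
  π_1 = (14/19)/(5/8 + 14/19) = (14/19)/(207/152) = 112/207,
  π_2 = (5/8)/(5/8 + 14/19) = (5/8)/(207/152) = 95/207.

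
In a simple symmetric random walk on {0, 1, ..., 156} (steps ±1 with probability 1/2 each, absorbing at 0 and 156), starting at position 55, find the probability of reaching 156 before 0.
P(hit 156 before 0) = 55/156

Let u_k = P(hit 156 before 0 | start at k). Then u_0 = 0, u_156 = 1, and u_k = u_{k-1}/2 + u_{k+1}/2 for 1 ≤ k ≤ 155. This harmonic recurrence is solved by u_k = k/156, giving u_55 = 55/156.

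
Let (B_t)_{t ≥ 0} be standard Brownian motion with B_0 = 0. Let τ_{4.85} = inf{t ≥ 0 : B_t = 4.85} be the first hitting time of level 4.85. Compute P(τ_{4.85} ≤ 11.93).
P(τ_{4.85} ≤ 11.93) = 2(1 − Φ(4.85/√11.93)) = 2(1 − Φ(1.4042)) ≈ 0.1603

By the reflection principle for standard BM, P(τ_b ≤ t) = 2 · P(B_t ≥ b). Since B_t ~ N(0, t), P(B_t ≥ 4.85) = 1 − Φ(4.85/√t) = 1 − Φ(4.85/√11.93) = 1 − Φ(1.4042) ≈ 0.08013. Doubling: P(τ_{4.85} ≤ 11.93) ≈ 2 · 0.08013 = 0.16026 ≈ 0.1603.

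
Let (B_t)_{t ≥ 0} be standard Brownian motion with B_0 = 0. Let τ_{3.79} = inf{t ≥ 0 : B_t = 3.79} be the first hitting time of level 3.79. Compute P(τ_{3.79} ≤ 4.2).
P(τ_{3.79} ≤ 4.2) = 2(1 − Φ(3.79/√4.2)) = 2(1 − Φ(1.8493)) ≈ 0.0644

By the reflection principle for standard BM, P(τ_b ≤ t) = 2 · P(B_t ≥ b). Since B_t ~ N(0, t), P(B_t ≥ 3.79) = 1 − Φ(3.79/√t) = 1 − Φ(3.79/√4.2) = 1 − Φ(1.8493) ≈ 0.03221. Doubling: P(τ_{3.79} ≤ 4.2) ≈ 2 · 0.03221 = 0.06442 ≈ 0.0644.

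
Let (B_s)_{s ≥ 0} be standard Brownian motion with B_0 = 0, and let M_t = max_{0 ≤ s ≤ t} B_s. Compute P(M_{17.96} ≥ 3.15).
P(M_{17.96} ≥ 3.15) = 2·P(B_{17.96} ≥ 3.15) = 2(1 − Φ(3.15/√17.96)) ≈ 0.4573

By the reflection principle for Brownian motion, P(M_t ≥ a) = 2 · P(B_t ≥ a) for a ≥ 0. Since B_t ~ N(0, t), P(B_t ≥ 3.15) = 1 − Φ(3.15/√t) = 1 − Φ(3.15/√17.96) = 1 − Φ(0.7433). So
  P(M_{17.96} ≥ 3.15) = 2(1 − Φ(0.7433)) ≈ 0.4573.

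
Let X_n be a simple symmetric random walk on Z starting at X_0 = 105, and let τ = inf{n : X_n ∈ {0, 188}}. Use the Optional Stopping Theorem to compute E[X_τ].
E[X_τ] = 105

X_n is a martingale and τ is a bounded-mean stopping time (indeed τ is finite a.s. with bounded expectation since the walk is in a bounded region). By the OST, E[X_τ] = E[X_0] = 105. Equivalently: E[X_τ] = 188 · P(hit 188 first) + 0 · P(hit 0 first) = 188 · (105/188) = 105.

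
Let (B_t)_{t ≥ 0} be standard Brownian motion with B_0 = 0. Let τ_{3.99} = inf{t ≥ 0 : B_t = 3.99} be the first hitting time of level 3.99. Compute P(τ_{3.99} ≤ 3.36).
P(τ_{3.99} ≤ 3.36) = 2(1 − Φ(3.99/√3.36)) = 2(1 − Φ(2.1767)) ≈ 0.0295

By the reflection principle for standard BM, P(τ_b ≤ t) = 2 · P(B_t ≥ b). Since B_t ~ N(0, t), P(B_t ≥ 3.99) = 1 − Φ(3.99/√t) = 1 − Φ(3.99/√3.36) = 1 − Φ(2.1767) ≈ 0.01475. Doubling: P(τ_{3.99} ≤ 3.36) ≈ 2 · 0.01475 = 0.02950 ≈ 0.0295.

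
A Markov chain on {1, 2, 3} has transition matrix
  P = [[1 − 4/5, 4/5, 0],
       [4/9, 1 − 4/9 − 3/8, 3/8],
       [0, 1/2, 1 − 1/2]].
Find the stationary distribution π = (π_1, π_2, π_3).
π = (20/83, 36/83, 27/83)

This is a birth-death chain on three states, which satisfies detailed balance: π_1 · P_{12} = π_2 · P_{21} and π_2 · P_{23} = π_3 · P_{32}.
From π_1 · 4/5 = π_2 · 4/9: π_2/π_1 = (4/5)/(4/9) = 9/5.
From π_2 · 3/8 = π_3 · 1/2: π_3/π_2 = (3/8)/(1/2) = 3/4.
Take π_1 proportional to 1; then unnormalized π = (1, 9/5, 27/20). Normalize by dividing by the sum 83/20:
  π = (20/83, 36/83, 27/83).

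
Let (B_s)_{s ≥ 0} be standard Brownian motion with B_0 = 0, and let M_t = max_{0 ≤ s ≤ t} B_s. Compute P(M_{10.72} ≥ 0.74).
P(M_{10.72} ≥ 0.74) = 2·P(B_{10.72} ≥ 0.74) = 2(1 − Φ(0.74/√10.72)) ≈ 0.8212

By the reflection principle for Brownian motion, P(M_t ≥ a) = 2 · P(B_t ≥ a) for a ≥ 0. Since B_t ~ N(0, t), P(B_t ≥ 0.74) = 1 − Φ(0.74/√t) = 1 − Φ(0.74/√10.72) = 1 − Φ(0.2260). So
  P(M_{10.72} ≥ 0.74) = 2(1 − Φ(0.2260)) ≈ 0.8212.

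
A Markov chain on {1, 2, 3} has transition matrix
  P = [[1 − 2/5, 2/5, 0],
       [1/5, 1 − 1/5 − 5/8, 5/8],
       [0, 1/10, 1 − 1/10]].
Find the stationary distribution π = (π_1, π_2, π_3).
π = (2/31, 4/31, 25/31)

This is a birth-death chain on three states, which satisfies detailed balance: π_1 · P_{12} = π_2 · P_{21} and π_2 · P_{23} = π_3 · P_{32}.
From π_1 · 2/5 = π_2 · 1/5: π_2/π_1 = (2/5)/(1/5) = 2.
From π_2 · 5/8 = π_3 · 1/10: π_3/π_2 = (5/8)/(1/10) = 25/4.
Take π_1 proportional to 1; then unnormalized π = (1, 2, 25/2). Normalize by dividing by the sum 31/2:
  π = (2/31, 4/31, 25/31).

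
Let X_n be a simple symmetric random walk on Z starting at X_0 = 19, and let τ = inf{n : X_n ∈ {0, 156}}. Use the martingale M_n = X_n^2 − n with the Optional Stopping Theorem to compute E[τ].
E[τ] = 2603

M_n = X_n^2 − n is a martingale (since E[X_{n+1}^2 | F_n] = X_n^2 + 1). By OST (τ has finite mean in a bounded region), E[M_τ] = E[M_0] = X_0^2 − 0 = 19^2 = 361. Also E[M_τ] = E[X_τ^2] − E[τ]. The walk exits at 0 or 156, with P(hit 156 first) = 19/156, so E[X_τ^2] = 156^2 · 19/156 + 0 = 2964. Thus E[τ] = E[X_τ^2] − E[M_τ] = 2964 − 361 = 2603 = 19(156 − 19) = 2603.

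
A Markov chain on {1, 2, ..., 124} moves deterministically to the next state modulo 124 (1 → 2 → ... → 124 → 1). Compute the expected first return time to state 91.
E[T_91 | X_0 = 91] = 124

The chain cycles deterministically, so starting at state 91 it returns in exactly 124 steps. Equivalently, the stationary distribution is uniform π_j = 1/124 for every state j, so by Kac's formula E[T_91] = 1/π_91 = 124.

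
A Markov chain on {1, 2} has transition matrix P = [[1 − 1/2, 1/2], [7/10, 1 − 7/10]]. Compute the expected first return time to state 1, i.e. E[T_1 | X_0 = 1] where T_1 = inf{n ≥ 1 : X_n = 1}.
E[T_1 | X_0 = 1] = 1/π_1 = 12/7

For an irreducible recurrent Markov chain with stationary distribution π, E[T_i | X_0 = i] = 1/π_i (Kac's formula). Here π_1 = (7/10)/(1/2 + 7/10) = (7/10)/(6/5) = 7/12, so E[T_1 | X_0 = 1] = 1/π_1 = (1/2 + 7/10)/(7/10) = (6/5)/(7/10) = 12/7.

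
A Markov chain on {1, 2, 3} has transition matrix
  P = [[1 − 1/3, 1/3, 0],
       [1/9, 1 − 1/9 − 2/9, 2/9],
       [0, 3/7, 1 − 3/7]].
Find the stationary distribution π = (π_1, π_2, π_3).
π = (9/50, 27/50, 7/25)

This is a birth-death chain on three states, which satisfies detailed balance: π_1 · P_{12} = π_2 · P_{21} and π_2 · P_{23} = π_3 · P_{32}.
From π_1 · 1/3 = π_2 · 1/9: π_2/π_1 = (1/3)/(1/9) = 3.
From π_2 · 2/9 = π_3 · 3/7: π_3/π_2 = (2/9)/(3/7) = 14/27.
Take π_1 proportional to 1; then unnormalized π = (1, 3, 14/9). Normalize by dividing by the sum 50/9:
  π = (9/50, 27/50, 7/25).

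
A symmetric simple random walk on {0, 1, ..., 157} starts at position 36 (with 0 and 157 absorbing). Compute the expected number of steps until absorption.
E[τ | X_0 = 36] = 4356

Let v_k = E[τ | X_0 = k]. Boundary: v_0 = v_157 = 0. Recurrence: v_k = 1 + (v_{k-1} + v_{k+1})/2 for 1 ≤ k ≤ 156. The particular solution to v_k − (v_{k-1} + v_{k+1})/2 = 1 is v_k = −k^2. Adding homogeneous solution A + B k and matching boundaries gives v_k = k (157 − k). Substituting k = 36: v_36 = 36 · 121 = 4356.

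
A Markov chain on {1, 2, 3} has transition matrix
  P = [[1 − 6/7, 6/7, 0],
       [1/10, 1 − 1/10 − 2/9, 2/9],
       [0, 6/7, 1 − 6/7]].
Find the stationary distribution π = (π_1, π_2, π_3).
π = (63/743, 540/743, 140/743)

This is a birth-death chain on three states, which satisfies detailed balance: π_1 · P_{12} = π_2 · P_{21} and π_2 · P_{23} = π_3 · P_{32}.
From π_1 · 6/7 = π_2 · 1/10: π_2/π_1 = (6/7)/(1/10) = 60/7.
From π_2 · 2/9 = π_3 · 6/7: π_3/π_2 = (2/9)/(6/7) = 7/27.
Take π_1 proportional to 1; then unnormalized π = (1, 60/7, 20/9). Normalize by dividing by the sum 743/63:
  π = (63/743, 540/743, 140/743).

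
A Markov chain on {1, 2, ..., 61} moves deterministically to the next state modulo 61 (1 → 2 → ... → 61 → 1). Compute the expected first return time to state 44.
E[T_44 | X_0 = 44] = 61

The chain cycles deterministically, so starting at state 44 it returns in exactly 61 steps. Equivalently, the stationary distribution is uniform π_j = 1/61 for every state j, so by Kac's formula E[T_44] = 1/π_44 = 61.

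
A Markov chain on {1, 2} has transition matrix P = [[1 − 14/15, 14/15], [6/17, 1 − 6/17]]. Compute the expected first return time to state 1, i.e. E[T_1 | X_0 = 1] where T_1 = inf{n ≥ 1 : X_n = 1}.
E[T_1 | X_0 = 1] = 1/π_1 = 164/45

For an irreducible recurrent Markov chain with stationary distribution π, E[T_i | X_0 = i] = 1/π_i (Kac's formula). Here π_1 = (6/17)/(14/15 + 6/17) = (6/17)/(328/255) = 45/164, so E[T_1 | X_0 = 1] = 1/π_1 = (14/15 + 6/17)/(6/17) = (328/255)/(6/17) = 164/45.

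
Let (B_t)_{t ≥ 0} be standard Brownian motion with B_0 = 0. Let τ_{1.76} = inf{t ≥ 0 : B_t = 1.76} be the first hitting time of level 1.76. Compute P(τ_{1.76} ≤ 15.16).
P(τ_{1.76} ≤ 15.16) = 2(1 − Φ(1.76/√15.16)) = 2(1 − Φ(0.4520)) ≈ 0.6513

By the reflection principle for standard BM, P(τ_b ≤ t) = 2 · P(B_t ≥ b). Since B_t ~ N(0, t), P(B_t ≥ 1.76) = 1 − Φ(1.76/√t) = 1 − Φ(1.76/√15.16) = 1 − Φ(0.4520) ≈ 0.32563. Doubling: P(τ_{1.76} ≤ 15.16) ≈ 2 · 0.32563 = 0.65126 ≈ 0.6513.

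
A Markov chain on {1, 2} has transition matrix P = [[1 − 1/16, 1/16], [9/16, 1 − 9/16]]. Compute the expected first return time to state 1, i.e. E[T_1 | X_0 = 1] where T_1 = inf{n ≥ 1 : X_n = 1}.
E[T_1 | X_0 = 1] = 1/π_1 = 10/9

For an irreducible recurrent Markov chain with stationary distribution π, E[T_i | X_0 = i] = 1/π_i (Kac's formula). Here π_1 = (9/16)/(1/16 + 9/16) = (9/16)/(5/8) = 9/10, so E[T_1 | X_0 = 1] = 1/π_1 = (1/16 + 9/16)/(9/16) = (5/8)/(9/16) = 10/9.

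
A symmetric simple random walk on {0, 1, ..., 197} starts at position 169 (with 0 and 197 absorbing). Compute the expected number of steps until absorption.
E[τ | X_0 = 169] = 4732

Let v_k = E[τ | X_0 = k]. Boundary: v_0 = v_197 = 0. Recurrence: v_k = 1 + (v_{k-1} + v_{k+1})/2 for 1 ≤ k ≤ 196. The particular solution to v_k − (v_{k-1} + v_{k+1})/2 = 1 is v_k = −k^2. Adding homogeneous solution A + B k and matching boundaries gives v_k = k (197 − k). Substituting k = 169: v_169 = 169 · 28 = 4732.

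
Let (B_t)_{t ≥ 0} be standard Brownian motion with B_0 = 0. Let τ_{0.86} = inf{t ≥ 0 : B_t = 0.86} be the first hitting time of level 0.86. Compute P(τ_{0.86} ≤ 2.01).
P(τ_{0.86} ≤ 2.01) = 2(1 − Φ(0.86/√2.01)) = 2(1 − Φ(0.6066)) ≈ 0.5441

By the reflection principle for standard BM, P(τ_b ≤ t) = 2 · P(B_t ≥ b). Since B_t ~ N(0, t), P(B_t ≥ 0.86) = 1 − Φ(0.86/√t) = 1 − Φ(0.86/√2.01) = 1 − Φ(0.6066) ≈ 0.27206. Doubling: P(τ_{0.86} ≤ 2.01) ≈ 2 · 0.27206 = 0.54412 ≈ 0.5441.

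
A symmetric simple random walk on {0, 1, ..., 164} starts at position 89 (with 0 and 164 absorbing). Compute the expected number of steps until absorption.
E[τ | X_0 = 89] = 6675

Let v_k = E[τ | X_0 = k]. Boundary: v_0 = v_164 = 0. Recurrence: v_k = 1 + (v_{k-1} + v_{k+1})/2 for 1 ≤ k ≤ 163. The particular solution to v_k − (v_{k-1} + v_{k+1})/2 = 1 is v_k = −k^2. Adding homogeneous solution A + B k and matching boundaries gives v_k = k (164 − k). Substituting k = 89: v_89 = 89 · 75 = 6675.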